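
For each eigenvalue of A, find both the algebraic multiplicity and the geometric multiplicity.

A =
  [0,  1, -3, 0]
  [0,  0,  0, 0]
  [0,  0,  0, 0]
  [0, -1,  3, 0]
λ = 0: alg = 4, geom = 3

Step 1 — factor the characteristic polynomial to read off the algebraic multiplicities:
  χ_A(x) = x^4

Step 2 — compute geometric multiplicities via the rank-nullity identity g(λ) = n − rank(A − λI):
  rank(A − (0)·I) = 1, so dim ker(A − (0)·I) = n − 1 = 3

Summary:
  λ = 0: algebraic multiplicity = 4, geometric multiplicity = 3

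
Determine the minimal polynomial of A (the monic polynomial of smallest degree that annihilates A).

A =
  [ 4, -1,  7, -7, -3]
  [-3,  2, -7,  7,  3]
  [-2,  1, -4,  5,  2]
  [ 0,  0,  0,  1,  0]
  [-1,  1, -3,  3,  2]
x^3 - 3*x^2 + 3*x - 1

The characteristic polynomial is χ_A(x) = (x - 1)^5, so the eigenvalues are known. The minimal polynomial is
  m_A(x) = Π_λ (x − λ)^{k_λ}
where k_λ is the size of the *largest* Jordan block for λ (equivalently, the smallest k with (A − λI)^k v = 0 for every generalised eigenvector v of λ).

  λ = 1: largest Jordan block has size 3, contributing (x − 1)^3

So m_A(x) = (x - 1)^3 = x^3 - 3*x^2 + 3*x - 1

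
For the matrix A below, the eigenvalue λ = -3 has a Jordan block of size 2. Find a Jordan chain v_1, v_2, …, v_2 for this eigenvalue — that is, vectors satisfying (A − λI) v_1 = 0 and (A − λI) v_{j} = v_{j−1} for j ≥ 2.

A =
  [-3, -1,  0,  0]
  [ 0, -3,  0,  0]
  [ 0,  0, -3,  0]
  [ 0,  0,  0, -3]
A Jordan chain for λ = -3 of length 2:
v_1 = (-1, 0, 0, 0)ᵀ
v_2 = (0, 1, 0, 0)ᵀ

Let N = A − (-3)·I. We want v_2 with N^2 v_2 = 0 but N^1 v_2 ≠ 0; then v_{j-1} := N · v_j for j = 2, …, 2.

Pick v_2 = (0, 1, 0, 0)ᵀ.
Then v_1 = N · v_2 = (-1, 0, 0, 0)ᵀ.

Sanity check: (A − (-3)·I) v_1 = (0, 0, 0, 0)ᵀ = 0. ✓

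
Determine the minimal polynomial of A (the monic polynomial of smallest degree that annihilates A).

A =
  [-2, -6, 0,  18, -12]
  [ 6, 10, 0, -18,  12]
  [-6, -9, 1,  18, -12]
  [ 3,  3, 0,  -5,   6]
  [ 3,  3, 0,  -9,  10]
x^2 - 5*x + 4

The characteristic polynomial is χ_A(x) = (x - 4)^3*(x - 1)^2, so the eigenvalues are known. The minimal polynomial is
  m_A(x) = Π_λ (x − λ)^{k_λ}
where k_λ is the size of the *largest* Jordan block for λ (equivalently, the smallest k with (A − λI)^k v = 0 for every generalised eigenvector v of λ).

  λ = 1: largest Jordan block has size 1, contributing (x − 1)
  λ = 4: largest Jordan block has size 1, contributing (x − 4)

So m_A(x) = (x - 4)*(x - 1) = x^2 - 5*x + 4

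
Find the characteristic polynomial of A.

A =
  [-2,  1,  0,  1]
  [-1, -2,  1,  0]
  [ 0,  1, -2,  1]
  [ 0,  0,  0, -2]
x^4 + 8*x^3 + 24*x^2 + 32*x + 16

Expanding det(x·I − A) (e.g. by cofactor expansion or by noting that A is similar to its Jordan form J, which has the same characteristic polynomial as A) gives
  χ_A(x) = x^4 + 8*x^3 + 24*x^2 + 32*x + 16
which factors as (x + 2)^4. The eigenvalues (with algebraic multiplicities) are λ = -2 with multiplicity 4.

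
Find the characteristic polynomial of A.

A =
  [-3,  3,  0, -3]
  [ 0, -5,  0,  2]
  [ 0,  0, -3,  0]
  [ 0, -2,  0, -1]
x^4 + 12*x^3 + 54*x^2 + 108*x + 81

Expanding det(x·I − A) (e.g. by cofactor expansion or by noting that A is similar to its Jordan form J, which has the same characteristic polynomial as A) gives
  χ_A(x) = x^4 + 12*x^3 + 54*x^2 + 108*x + 81
which factors as (x + 3)^4. The eigenvalues (with algebraic multiplicities) are λ = -3 with multiplicity 4.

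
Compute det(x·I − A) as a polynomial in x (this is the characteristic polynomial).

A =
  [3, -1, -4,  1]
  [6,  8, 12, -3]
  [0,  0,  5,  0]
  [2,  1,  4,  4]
x^4 - 20*x^3 + 150*x^2 - 500*x + 625

Expanding det(x·I − A) (e.g. by cofactor expansion or by noting that A is similar to its Jordan form J, which has the same characteristic polynomial as A) gives
  χ_A(x) = x^4 - 20*x^3 + 150*x^2 - 500*x + 625
which factors as (x - 5)^4. The eigenvalues (with algebraic multiplicities) are λ = 5 with multiplicity 4.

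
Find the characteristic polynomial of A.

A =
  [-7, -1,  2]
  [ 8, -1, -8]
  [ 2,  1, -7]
x^3 + 15*x^2 + 75*x + 125

Expanding det(x·I − A) (e.g. by cofactor expansion or by noting that A is similar to its Jordan form J, which has the same characteristic polynomial as A) gives
  χ_A(x) = x^3 + 15*x^2 + 75*x + 125
which factors as (x + 5)^3. The eigenvalues (with algebraic multiplicities) are λ = -5 with multiplicity 3.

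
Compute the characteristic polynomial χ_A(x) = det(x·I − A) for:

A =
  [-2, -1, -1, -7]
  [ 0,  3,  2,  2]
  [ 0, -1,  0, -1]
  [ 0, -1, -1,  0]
x^4 - x^3 - 3*x^2 + 5*x - 2

Expanding det(x·I − A) (e.g. by cofactor expansion or by noting that A is similar to its Jordan form J, which has the same characteristic polynomial as A) gives
  χ_A(x) = x^4 - x^3 - 3*x^2 + 5*x - 2
which factors as (x - 1)^3*(x + 2). The eigenvalues (with algebraic multiplicities) are λ = -2 with multiplicity 1, λ = 1 with multiplicity 3.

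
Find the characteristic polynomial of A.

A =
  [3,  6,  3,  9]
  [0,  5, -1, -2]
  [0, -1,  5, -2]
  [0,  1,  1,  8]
x^4 - 21*x^3 + 162*x^2 - 540*x + 648

Expanding det(x·I − A) (e.g. by cofactor expansion or by noting that A is similar to its Jordan form J, which has the same characteristic polynomial as A) gives
  χ_A(x) = x^4 - 21*x^3 + 162*x^2 - 540*x + 648
which factors as (x - 6)^3*(x - 3). The eigenvalues (with algebraic multiplicities) are λ = 3 with multiplicity 1, λ = 6 with multiplicity 3.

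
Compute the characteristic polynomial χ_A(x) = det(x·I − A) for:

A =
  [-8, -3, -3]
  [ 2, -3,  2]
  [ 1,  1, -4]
x^3 + 15*x^2 + 75*x + 125

Expanding det(x·I − A) (e.g. by cofactor expansion or by noting that A is similar to its Jordan form J, which has the same characteristic polynomial as A) gives
  χ_A(x) = x^3 + 15*x^2 + 75*x + 125
which factors as (x + 5)^3. The eigenvalues (with algebraic multiplicities) are λ = -5 with multiplicity 3.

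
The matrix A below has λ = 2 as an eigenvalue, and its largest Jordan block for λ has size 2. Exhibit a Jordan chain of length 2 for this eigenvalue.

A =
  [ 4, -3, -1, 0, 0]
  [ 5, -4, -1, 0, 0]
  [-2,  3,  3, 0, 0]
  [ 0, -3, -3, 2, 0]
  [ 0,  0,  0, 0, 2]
A Jordan chain for λ = 2 of length 2:
v_1 = (-1, -1, 1, -3, 0)ᵀ
v_2 = (1, 1, 0, 0, 0)ᵀ

Let N = A − (2)·I. We want v_2 with N^2 v_2 = 0 but N^1 v_2 ≠ 0; then v_{j-1} := N · v_j for j = 2, …, 2.

Pick v_2 = (1, 1, 0, 0, 0)ᵀ.
Then v_1 = N · v_2 = (-1, -1, 1, -3, 0)ᵀ.

Sanity check: (A − (2)·I) v_1 = (0, 0, 0, 0, 0)ᵀ = 0. ✓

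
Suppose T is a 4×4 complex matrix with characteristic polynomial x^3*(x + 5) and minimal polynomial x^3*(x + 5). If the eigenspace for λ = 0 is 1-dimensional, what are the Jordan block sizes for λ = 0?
Block sizes for λ = 0: [3]

Step 1 — from the characteristic polynomial, algebraic multiplicity of λ = 0 is 3. From dim ker(T − (0)·I) = 1, there are exactly 1 Jordan blocks for λ = 0.
Step 2 — from the minimal polynomial, the factor (x − 0)^3 tells us the largest block for λ = 0 has size 3.
Step 3 — with total size 3, 1 blocks, and largest block 3, the block sizes (in nonincreasing order) are [3].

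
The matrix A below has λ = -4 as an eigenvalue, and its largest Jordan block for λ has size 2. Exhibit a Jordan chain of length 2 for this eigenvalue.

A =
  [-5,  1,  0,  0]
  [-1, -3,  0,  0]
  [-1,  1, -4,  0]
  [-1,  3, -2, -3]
A Jordan chain for λ = -4 of length 2:
v_1 = (-2, -2, -2, 0)ᵀ
v_2 = (3, 1, 0, 0)ᵀ

Let N = A − (-4)·I. We want v_2 with N^2 v_2 = 0 but N^1 v_2 ≠ 0; then v_{j-1} := N · v_j for j = 2, …, 2.

Pick v_2 = (3, 1, 0, 0)ᵀ.
Then v_1 = N · v_2 = (-2, -2, -2, 0)ᵀ.

Sanity check: (A − (-4)·I) v_1 = (0, 0, 0, 0)ᵀ = 0. ✓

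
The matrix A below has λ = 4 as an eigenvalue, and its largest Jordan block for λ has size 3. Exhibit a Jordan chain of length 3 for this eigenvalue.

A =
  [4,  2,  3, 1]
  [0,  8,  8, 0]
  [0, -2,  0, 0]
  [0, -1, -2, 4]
A Jordan chain for λ = 4 of length 3:
v_1 = (1, 0, 0, 0)ᵀ
v_2 = (2, 4, -2, -1)ᵀ
v_3 = (0, 1, 0, 0)ᵀ

Let N = A − (4)·I. We want v_3 with N^3 v_3 = 0 but N^2 v_3 ≠ 0; then v_{j-1} := N · v_j for j = 3, …, 2.

Pick v_3 = (0, 1, 0, 0)ᵀ.
Then v_2 = N · v_3 = (2, 4, -2, -1)ᵀ.
Then v_1 = N · v_2 = (1, 0, 0, 0)ᵀ.

Sanity check: (A − (4)·I) v_1 = (0, 0, 0, 0)ᵀ = 0. ✓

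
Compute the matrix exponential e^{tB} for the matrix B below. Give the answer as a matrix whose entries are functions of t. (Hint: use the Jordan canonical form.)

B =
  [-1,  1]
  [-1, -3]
e^{tB} =
  [t*exp(-2*t) + exp(-2*t), t*exp(-2*t)]
  [-t*exp(-2*t), -t*exp(-2*t) + exp(-2*t)]

Strategy: write B = P · J · P⁻¹ where J is a Jordan canonical form, so e^{tB} = P · e^{tJ} · P⁻¹, and e^{tJ} can be computed block-by-block.

B has Jordan form
J =
  [-2,  1]
  [ 0, -2]
(up to reordering of blocks).

Per-block formulas:
  For a 2×2 Jordan block J_2(-2): exp(t · J_2(-2)) = e^(-2t)·(I + t·N), where N is the 2×2 nilpotent shift.

After assembling e^{tJ} and conjugating by P, we get:

e^{tB} =
  [t*exp(-2*t) + exp(-2*t), t*exp(-2*t)]
  [-t*exp(-2*t), -t*exp(-2*t) + exp(-2*t)]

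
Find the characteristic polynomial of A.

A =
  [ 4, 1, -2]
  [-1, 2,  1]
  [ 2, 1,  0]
x^3 - 6*x^2 + 12*x - 8

Expanding det(x·I − A) (e.g. by cofactor expansion or by noting that A is similar to its Jordan form J, which has the same characteristic polynomial as A) gives
  χ_A(x) = x^3 - 6*x^2 + 12*x - 8
which factors as (x - 2)^3. The eigenvalues (with algebraic multiplicities) are λ = 2 with multiplicity 3.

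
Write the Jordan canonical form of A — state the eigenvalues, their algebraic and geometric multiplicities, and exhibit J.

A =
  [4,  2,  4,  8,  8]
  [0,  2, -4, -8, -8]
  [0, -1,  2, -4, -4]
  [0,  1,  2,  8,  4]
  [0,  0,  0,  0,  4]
J_2(4) ⊕ J_1(4) ⊕ J_1(4) ⊕ J_1(4)

The characteristic polynomial is
  det(x·I − A) = x^5 - 20*x^4 + 160*x^3 - 640*x^2 + 1280*x - 1024 = (x - 4)^5

Eigenvalues and multiplicities (the geometric multiplicity of λ is n − rank(A − λI), which equals the number of Jordan blocks for λ):
  λ = 4: algebraic multiplicity = 5, geometric multiplicity = 4

Determining the block sizes for each eigenvalue:
  λ = 4: 4 blocks summing to 5 forces exactly one block of size 2 and the rest size 1 → block sizes [2, 1, 1, 1]

Assembling the blocks gives a Jordan form
J =
  [4, 1, 0, 0, 0]
  [0, 4, 0, 0, 0]
  [0, 0, 4, 0, 0]
  [0, 0, 0, 4, 0]
  [0, 0, 0, 0, 4]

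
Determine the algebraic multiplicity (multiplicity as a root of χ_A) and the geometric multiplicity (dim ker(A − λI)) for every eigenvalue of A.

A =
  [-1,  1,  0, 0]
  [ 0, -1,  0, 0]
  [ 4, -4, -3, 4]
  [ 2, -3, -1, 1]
λ = -1: alg = 4, geom = 2

Step 1 — factor the characteristic polynomial to read off the algebraic multiplicities:
  χ_A(x) = (x + 1)^4

Step 2 — compute geometric multiplicities via the rank-nullity identity g(λ) = n − rank(A − λI):
  rank(A − (-1)·I) = 2, so dim ker(A − (-1)·I) = n − 2 = 2

Summary:
  λ = -1: algebraic multiplicity = 4, geometric multiplicity = 2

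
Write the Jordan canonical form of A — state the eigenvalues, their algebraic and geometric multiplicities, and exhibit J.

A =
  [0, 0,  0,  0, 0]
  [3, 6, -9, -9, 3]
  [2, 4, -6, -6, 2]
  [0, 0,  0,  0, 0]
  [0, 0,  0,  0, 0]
J_2(0) ⊕ J_1(0) ⊕ J_1(0) ⊕ J_1(0)

The characteristic polynomial is
  det(x·I − A) = x^5

Eigenvalues and multiplicities (the geometric multiplicity of λ is n − rank(A − λI), which equals the number of Jordan blocks for λ):
  λ = 0: algebraic multiplicity = 5, geometric multiplicity = 4

Determining the block sizes for each eigenvalue:
  λ = 0: 4 blocks summing to 5 forces exactly one block of size 2 and the rest size 1 → block sizes [2, 1, 1, 1]

Assembling the blocks gives a Jordan form
J =
  [0, 1, 0, 0, 0]
  [0, 0, 0, 0, 0]
  [0, 0, 0, 0, 0]
  [0, 0, 0, 0, 0]
  [0, 0, 0, 0, 0]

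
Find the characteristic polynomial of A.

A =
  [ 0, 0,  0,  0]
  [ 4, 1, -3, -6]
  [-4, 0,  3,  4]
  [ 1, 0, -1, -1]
x^4 - 3*x^3 + 3*x^2 - x

Expanding det(x·I − A) (e.g. by cofactor expansion or by noting that A is similar to its Jordan form J, which has the same characteristic polynomial as A) gives
  χ_A(x) = x^4 - 3*x^3 + 3*x^2 - x
which factors as x*(x - 1)^3. The eigenvalues (with algebraic multiplicities) are λ = 0 with multiplicity 1, λ = 1 with multiplicity 3.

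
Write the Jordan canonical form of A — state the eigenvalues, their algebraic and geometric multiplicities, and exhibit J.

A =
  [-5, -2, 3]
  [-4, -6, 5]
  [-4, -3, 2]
J_3(-3)

The characteristic polynomial is
  det(x·I − A) = x^3 + 9*x^2 + 27*x + 27 = (x + 3)^3

Eigenvalues and multiplicities (the geometric multiplicity of λ is n − rank(A − λI), which equals the number of Jordan blocks for λ):
  λ = -3: algebraic multiplicity = 3, geometric multiplicity = 1

Determining the block sizes for each eigenvalue:
  λ = -3: one block (gm = 1), so the single block has size am = 3 → block sizes [3]

Assembling the blocks gives a Jordan form
J =
  [-3,  1,  0]
  [ 0, -3,  1]
  [ 0,  0, -3]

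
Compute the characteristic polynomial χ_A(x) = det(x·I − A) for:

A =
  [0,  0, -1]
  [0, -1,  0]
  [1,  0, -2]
x^3 + 3*x^2 + 3*x + 1

Expanding det(x·I − A) (e.g. by cofactor expansion or by noting that A is similar to its Jordan form J, which has the same characteristic polynomial as A) gives
  χ_A(x) = x^3 + 3*x^2 + 3*x + 1
which factors as (x + 1)^3. The eigenvalues (with algebraic multiplicities) are λ = -1 with multiplicity 3.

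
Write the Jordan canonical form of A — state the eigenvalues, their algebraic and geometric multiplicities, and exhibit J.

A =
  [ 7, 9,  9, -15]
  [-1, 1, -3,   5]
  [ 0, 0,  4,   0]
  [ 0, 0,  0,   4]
J_2(4) ⊕ J_1(4) ⊕ J_1(4)

The characteristic polynomial is
  det(x·I − A) = x^4 - 16*x^3 + 96*x^2 - 256*x + 256 = (x - 4)^4

Eigenvalues and multiplicities (the geometric multiplicity of λ is n − rank(A − λI), which equals the number of Jordan blocks for λ):
  λ = 4: algebraic multiplicity = 4, geometric multiplicity = 3

Determining the block sizes for each eigenvalue:
  λ = 4: 3 blocks summing to 4 forces exactly one block of size 2 and the rest size 1 → block sizes [2, 1, 1]

Assembling the blocks gives a Jordan form
J =
  [4, 1, 0, 0]
  [0, 4, 0, 0]
  [0, 0, 4, 0]
  [0, 0, 0, 4]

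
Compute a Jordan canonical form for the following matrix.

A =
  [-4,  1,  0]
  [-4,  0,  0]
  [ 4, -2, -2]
J_2(-2) ⊕ J_1(-2)

The characteristic polynomial is
  det(x·I − A) = x^3 + 6*x^2 + 12*x + 8 = (x + 2)^3

Eigenvalues and multiplicities (the geometric multiplicity of λ is n − rank(A − λI), which equals the number of Jordan blocks for λ):
  λ = -2: algebraic multiplicity = 3, geometric multiplicity = 2

Determining the block sizes for each eigenvalue:
  λ = -2: 2 blocks summing to 3 forces exactly one block of size 2 and the rest size 1 → block sizes [2, 1]

Assembling the blocks gives a Jordan form
J =
  [-2,  1,  0]
  [ 0, -2,  0]
  [ 0,  0, -2]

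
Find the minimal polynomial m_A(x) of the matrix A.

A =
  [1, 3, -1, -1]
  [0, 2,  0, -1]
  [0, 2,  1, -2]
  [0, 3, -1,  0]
x^3 - 3*x^2 + 3*x - 1

The characteristic polynomial is χ_A(x) = (x - 1)^4, so the eigenvalues are known. The minimal polynomial is
  m_A(x) = Π_λ (x − λ)^{k_λ}
where k_λ is the size of the *largest* Jordan block for λ (equivalently, the smallest k with (A − λI)^k v = 0 for every generalised eigenvector v of λ).

  λ = 1: largest Jordan block has size 3, contributing (x − 1)^3

So m_A(x) = (x - 1)^3 = x^3 - 3*x^2 + 3*x - 1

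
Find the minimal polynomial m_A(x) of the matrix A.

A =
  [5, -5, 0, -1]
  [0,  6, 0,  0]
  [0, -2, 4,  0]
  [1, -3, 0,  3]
x^3 - 14*x^2 + 64*x - 96

The characteristic polynomial is χ_A(x) = (x - 6)*(x - 4)^3, so the eigenvalues are known. The minimal polynomial is
  m_A(x) = Π_λ (x − λ)^{k_λ}
where k_λ is the size of the *largest* Jordan block for λ (equivalently, the smallest k with (A − λI)^k v = 0 for every generalised eigenvector v of λ).

  λ = 4: largest Jordan block has size 2, contributing (x − 4)^2
  λ = 6: largest Jordan block has size 1, contributing (x − 6)

So m_A(x) = (x - 6)*(x - 4)^2 = x^3 - 14*x^2 + 64*x - 96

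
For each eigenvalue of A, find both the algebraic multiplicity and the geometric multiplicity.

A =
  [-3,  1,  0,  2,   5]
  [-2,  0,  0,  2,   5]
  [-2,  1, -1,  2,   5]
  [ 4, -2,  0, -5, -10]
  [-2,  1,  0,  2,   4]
λ = -1: alg = 5, geom = 4

Step 1 — factor the characteristic polynomial to read off the algebraic multiplicities:
  χ_A(x) = (x + 1)^5

Step 2 — compute geometric multiplicities via the rank-nullity identity g(λ) = n − rank(A − λI):
  rank(A − (-1)·I) = 1, so dim ker(A − (-1)·I) = n − 1 = 4

Summary:
  λ = -1: algebraic multiplicity = 5, geometric multiplicity = 4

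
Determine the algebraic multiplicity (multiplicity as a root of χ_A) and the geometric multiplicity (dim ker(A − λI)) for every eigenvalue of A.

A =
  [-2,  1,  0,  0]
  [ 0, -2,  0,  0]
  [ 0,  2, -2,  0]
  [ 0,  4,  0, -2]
λ = -2: alg = 4, geom = 3

Step 1 — factor the characteristic polynomial to read off the algebraic multiplicities:
  χ_A(x) = (x + 2)^4

Step 2 — compute geometric multiplicities via the rank-nullity identity g(λ) = n − rank(A − λI):
  rank(A − (-2)·I) = 1, so dim ker(A − (-2)·I) = n − 1 = 3

Summary:
  λ = -2: algebraic multiplicity = 4, geometric multiplicity = 3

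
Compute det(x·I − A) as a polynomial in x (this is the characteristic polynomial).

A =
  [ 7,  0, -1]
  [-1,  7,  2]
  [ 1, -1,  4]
x^3 - 18*x^2 + 108*x - 216

Expanding det(x·I − A) (e.g. by cofactor expansion or by noting that A is similar to its Jordan form J, which has the same characteristic polynomial as A) gives
  χ_A(x) = x^3 - 18*x^2 + 108*x - 216
which factors as (x - 6)^3. The eigenvalues (with algebraic multiplicities) are λ = 6 with multiplicity 3.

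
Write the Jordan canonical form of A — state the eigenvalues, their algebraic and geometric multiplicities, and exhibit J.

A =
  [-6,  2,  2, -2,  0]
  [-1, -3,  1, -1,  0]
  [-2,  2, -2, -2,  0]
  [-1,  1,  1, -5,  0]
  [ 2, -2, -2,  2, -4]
J_2(-4) ⊕ J_1(-4) ⊕ J_1(-4) ⊕ J_1(-4)

The characteristic polynomial is
  det(x·I − A) = x^5 + 20*x^4 + 160*x^3 + 640*x^2 + 1280*x + 1024 = (x + 4)^5

Eigenvalues and multiplicities (the geometric multiplicity of λ is n − rank(A − λI), which equals the number of Jordan blocks for λ):
  λ = -4: algebraic multiplicity = 5, geometric multiplicity = 4

Determining the block sizes for each eigenvalue:
  λ = -4: 4 blocks summing to 5 forces exactly one block of size 2 and the rest size 1 → block sizes [2, 1, 1, 1]

Assembling the blocks gives a Jordan form
J =
  [-4,  1,  0,  0,  0]
  [ 0, -4,  0,  0,  0]
  [ 0,  0, -4,  0,  0]
  [ 0,  0,  0, -4,  0]
  [ 0,  0,  0,  0, -4]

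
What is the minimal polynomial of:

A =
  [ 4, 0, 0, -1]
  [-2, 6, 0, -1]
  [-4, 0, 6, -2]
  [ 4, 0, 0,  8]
x^2 - 12*x + 36

The characteristic polynomial is χ_A(x) = (x - 6)^4, so the eigenvalues are known. The minimal polynomial is
  m_A(x) = Π_λ (x − λ)^{k_λ}
where k_λ is the size of the *largest* Jordan block for λ (equivalently, the smallest k with (A − λI)^k v = 0 for every generalised eigenvector v of λ).

  λ = 6: largest Jordan block has size 2, contributing (x − 6)^2

So m_A(x) = (x - 6)^2 = x^2 - 12*x + 36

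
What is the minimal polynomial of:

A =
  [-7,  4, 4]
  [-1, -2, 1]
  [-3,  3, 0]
x^2 + 6*x + 9

The characteristic polynomial is χ_A(x) = (x + 3)^3, so the eigenvalues are known. The minimal polynomial is
  m_A(x) = Π_λ (x − λ)^{k_λ}
where k_λ is the size of the *largest* Jordan block for λ (equivalently, the smallest k with (A − λI)^k v = 0 for every generalised eigenvector v of λ).

  λ = -3: largest Jordan block has size 2, contributing (x + 3)^2

So m_A(x) = (x + 3)^2 = x^2 + 6*x + 9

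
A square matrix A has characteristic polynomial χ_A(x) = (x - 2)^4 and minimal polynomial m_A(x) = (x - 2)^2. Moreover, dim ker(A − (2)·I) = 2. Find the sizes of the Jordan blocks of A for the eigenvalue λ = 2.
Block sizes for λ = 2: [2, 2]

Step 1 — from the characteristic polynomial, algebraic multiplicity of λ = 2 is 4. From dim ker(A − (2)·I) = 2, there are exactly 2 Jordan blocks for λ = 2.
Step 2 — from the minimal polynomial, the factor (x − 2)^2 tells us the largest block for λ = 2 has size 2.
Step 3 — with total size 4, 2 blocks, and largest block 2, the block sizes (in nonincreasing order) are [2, 2].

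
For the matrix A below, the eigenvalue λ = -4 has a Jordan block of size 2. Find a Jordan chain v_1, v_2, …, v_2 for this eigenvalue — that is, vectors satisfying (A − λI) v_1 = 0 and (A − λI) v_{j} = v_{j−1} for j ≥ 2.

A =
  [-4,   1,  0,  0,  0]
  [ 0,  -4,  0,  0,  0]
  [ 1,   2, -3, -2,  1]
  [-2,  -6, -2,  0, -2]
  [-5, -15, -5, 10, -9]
A Jordan chain for λ = -4 of length 2:
v_1 = (0, 0, 1, -2, -5)ᵀ
v_2 = (1, 0, 0, 0, 0)ᵀ

Let N = A − (-4)·I. We want v_2 with N^2 v_2 = 0 but N^1 v_2 ≠ 0; then v_{j-1} := N · v_j for j = 2, …, 2.

Pick v_2 = (1, 0, 0, 0, 0)ᵀ.
Then v_1 = N · v_2 = (0, 0, 1, -2, -5)ᵀ.

Sanity check: (A − (-4)·I) v_1 = (0, 0, 0, 0, 0)ᵀ = 0. ✓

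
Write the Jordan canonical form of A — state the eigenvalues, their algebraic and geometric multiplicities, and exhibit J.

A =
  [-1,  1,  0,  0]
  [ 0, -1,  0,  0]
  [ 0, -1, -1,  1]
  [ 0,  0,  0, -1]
J_2(-1) ⊕ J_2(-1)

The characteristic polynomial is
  det(x·I − A) = x^4 + 4*x^3 + 6*x^2 + 4*x + 1 = (x + 1)^4

Eigenvalues and multiplicities (the geometric multiplicity of λ is n − rank(A − λI), which equals the number of Jordan blocks for λ):
  λ = -1: algebraic multiplicity = 4, geometric multiplicity = 2

Determining the block sizes for each eigenvalue:
  λ = -1: with am = 4 and gm = 2, the partition is not yet determined (e.g. several partitions of 4 into 2 parts exist). Let N = A − (-1)·I. Computing rank(N^1) = 2, rank(N^2) = 0; the number of blocks of size ≥ j is rank(N^{j−1}) − rank(N^j), giving [2, 2]. So we have 2 block(s) of size 2 → block sizes [2, 2]

Assembling the blocks gives a Jordan form
J =
  [-1,  1,  0,  0]
  [ 0, -1,  0,  0]
  [ 0,  0, -1,  1]
  [ 0,  0,  0, -1]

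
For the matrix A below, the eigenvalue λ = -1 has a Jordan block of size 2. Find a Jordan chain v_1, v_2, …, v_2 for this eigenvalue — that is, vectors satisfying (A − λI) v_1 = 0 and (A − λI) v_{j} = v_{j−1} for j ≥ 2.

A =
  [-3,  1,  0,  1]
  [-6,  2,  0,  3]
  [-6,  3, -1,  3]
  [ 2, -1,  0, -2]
A Jordan chain for λ = -1 of length 2:
v_1 = (-2, -6, -6, 2)ᵀ
v_2 = (1, 0, 0, 0)ᵀ

Let N = A − (-1)·I. We want v_2 with N^2 v_2 = 0 but N^1 v_2 ≠ 0; then v_{j-1} := N · v_j for j = 2, …, 2.

Pick v_2 = (1, 0, 0, 0)ᵀ.
Then v_1 = N · v_2 = (-2, -6, -6, 2)ᵀ.

Sanity check: (A − (-1)·I) v_1 = (0, 0, 0, 0)ᵀ = 0. ✓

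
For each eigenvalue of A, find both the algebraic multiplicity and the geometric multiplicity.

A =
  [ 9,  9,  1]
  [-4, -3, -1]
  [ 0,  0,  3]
λ = 3: alg = 3, geom = 1

Step 1 — factor the characteristic polynomial to read off the algebraic multiplicities:
  χ_A(x) = (x - 3)^3

Step 2 — compute geometric multiplicities via the rank-nullity identity g(λ) = n − rank(A − λI):
  rank(A − (3)·I) = 2, so dim ker(A − (3)·I) = n − 2 = 1

Summary:
  λ = 3: algebraic multiplicity = 3, geometric multiplicity = 1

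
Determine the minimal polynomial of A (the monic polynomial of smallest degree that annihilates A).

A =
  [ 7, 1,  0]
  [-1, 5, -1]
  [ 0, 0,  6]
x^3 - 18*x^2 + 108*x - 216

The characteristic polynomial is χ_A(x) = (x - 6)^3, so the eigenvalues are known. The minimal polynomial is
  m_A(x) = Π_λ (x − λ)^{k_λ}
where k_λ is the size of the *largest* Jordan block for λ (equivalently, the smallest k with (A − λI)^k v = 0 for every generalised eigenvector v of λ).

  λ = 6: largest Jordan block has size 3, contributing (x − 6)^3

So m_A(x) = (x - 6)^3 = x^3 - 18*x^2 + 108*x - 216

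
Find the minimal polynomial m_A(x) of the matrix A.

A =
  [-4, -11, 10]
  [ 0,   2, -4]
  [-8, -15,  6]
x^3 - 4*x^2

The characteristic polynomial is χ_A(x) = x^2*(x - 4), so the eigenvalues are known. The minimal polynomial is
  m_A(x) = Π_λ (x − λ)^{k_λ}
where k_λ is the size of the *largest* Jordan block for λ (equivalently, the smallest k with (A − λI)^k v = 0 for every generalised eigenvector v of λ).

  λ = 0: largest Jordan block has size 2, contributing (x − 0)^2
  λ = 4: largest Jordan block has size 1, contributing (x − 4)

So m_A(x) = x^2*(x - 4) = x^3 - 4*x^2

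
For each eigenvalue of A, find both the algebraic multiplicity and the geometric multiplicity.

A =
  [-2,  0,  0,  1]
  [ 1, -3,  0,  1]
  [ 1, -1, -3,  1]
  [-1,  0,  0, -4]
λ = -3: alg = 4, geom = 2

Step 1 — factor the characteristic polynomial to read off the algebraic multiplicities:
  χ_A(x) = (x + 3)^4

Step 2 — compute geometric multiplicities via the rank-nullity identity g(λ) = n − rank(A − λI):
  rank(A − (-3)·I) = 2, so dim ker(A − (-3)·I) = n − 2 = 2

Summary:
  λ = -3: algebraic multiplicity = 4, geometric multiplicity = 2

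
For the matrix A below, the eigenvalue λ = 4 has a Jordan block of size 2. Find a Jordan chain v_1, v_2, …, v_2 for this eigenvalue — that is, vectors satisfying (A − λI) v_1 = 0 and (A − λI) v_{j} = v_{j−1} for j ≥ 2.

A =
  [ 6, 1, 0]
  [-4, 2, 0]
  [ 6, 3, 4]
A Jordan chain for λ = 4 of length 2:
v_1 = (2, -4, 6)ᵀ
v_2 = (1, 0, 0)ᵀ

Let N = A − (4)·I. We want v_2 with N^2 v_2 = 0 but N^1 v_2 ≠ 0; then v_{j-1} := N · v_j for j = 2, …, 2.

Pick v_2 = (1, 0, 0)ᵀ.
Then v_1 = N · v_2 = (2, -4, 6)ᵀ.

Sanity check: (A − (4)·I) v_1 = (0, 0, 0)ᵀ = 0. ✓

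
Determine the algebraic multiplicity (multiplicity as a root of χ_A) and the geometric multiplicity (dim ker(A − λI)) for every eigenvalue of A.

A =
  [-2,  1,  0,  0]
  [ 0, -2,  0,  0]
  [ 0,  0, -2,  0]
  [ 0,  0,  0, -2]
λ = -2: alg = 4, geom = 3

Step 1 — factor the characteristic polynomial to read off the algebraic multiplicities:
  χ_A(x) = (x + 2)^4

Step 2 — compute geometric multiplicities via the rank-nullity identity g(λ) = n − rank(A − λI):
  rank(A − (-2)·I) = 1, so dim ker(A − (-2)·I) = n − 1 = 3

Summary:
  λ = -2: algebraic multiplicity = 4, geometric multiplicity = 3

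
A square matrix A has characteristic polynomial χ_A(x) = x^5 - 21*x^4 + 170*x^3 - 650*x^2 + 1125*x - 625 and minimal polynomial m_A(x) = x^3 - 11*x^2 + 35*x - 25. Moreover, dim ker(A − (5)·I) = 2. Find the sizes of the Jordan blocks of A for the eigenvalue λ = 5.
Block sizes for λ = 5: [2, 2]

Step 1 — from the characteristic polynomial, algebraic multiplicity of λ = 5 is 4. From dim ker(A − (5)·I) = 2, there are exactly 2 Jordan blocks for λ = 5.
Step 2 — from the minimal polynomial, the factor (x − 5)^2 tells us the largest block for λ = 5 has size 2.
Step 3 — with total size 4, 2 blocks, and largest block 2, the block sizes (in nonincreasing order) are [2, 2].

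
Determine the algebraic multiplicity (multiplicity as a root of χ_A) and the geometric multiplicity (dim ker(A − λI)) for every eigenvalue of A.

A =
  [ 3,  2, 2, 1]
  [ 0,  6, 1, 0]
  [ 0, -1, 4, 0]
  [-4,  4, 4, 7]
λ = 5: alg = 4, geom = 2

Step 1 — factor the characteristic polynomial to read off the algebraic multiplicities:
  χ_A(x) = (x - 5)^4

Step 2 — compute geometric multiplicities via the rank-nullity identity g(λ) = n − rank(A − λI):
  rank(A − (5)·I) = 2, so dim ker(A − (5)·I) = n − 2 = 2

Summary:
  λ = 5: algebraic multiplicity = 4, geometric multiplicity = 2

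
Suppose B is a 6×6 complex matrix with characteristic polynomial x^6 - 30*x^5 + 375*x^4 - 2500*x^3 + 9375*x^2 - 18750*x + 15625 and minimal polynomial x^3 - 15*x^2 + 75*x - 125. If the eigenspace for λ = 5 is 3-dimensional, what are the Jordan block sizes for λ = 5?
Block sizes for λ = 5: [3, 2, 1]

Step 1 — from the characteristic polynomial, algebraic multiplicity of λ = 5 is 6. From dim ker(B − (5)·I) = 3, there are exactly 3 Jordan blocks for λ = 5.
Step 2 — from the minimal polynomial, the factor (x − 5)^3 tells us the largest block for λ = 5 has size 3.
Step 3 — with total size 6, 3 blocks, and largest block 3, the block sizes (in nonincreasing order) are [3, 2, 1].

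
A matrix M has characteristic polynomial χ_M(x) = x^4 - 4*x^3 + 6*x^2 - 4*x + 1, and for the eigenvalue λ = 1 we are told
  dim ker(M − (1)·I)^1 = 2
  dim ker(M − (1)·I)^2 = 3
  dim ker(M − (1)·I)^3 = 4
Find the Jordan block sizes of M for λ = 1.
Block sizes for λ = 1: [3, 1]

From the dimensions of kernels of powers, the number of Jordan blocks of size at least j is d_j − d_{j−1} where d_j = dim ker(N^j) (with d_0 = 0). Computing the differences gives [2, 1, 1].
The number of blocks of size exactly k is (#blocks of size ≥ k) − (#blocks of size ≥ k + 1), so the partition is: 1 block(s) of size 1, 1 block(s) of size 3.
In nonincreasing order the block sizes are [3, 1].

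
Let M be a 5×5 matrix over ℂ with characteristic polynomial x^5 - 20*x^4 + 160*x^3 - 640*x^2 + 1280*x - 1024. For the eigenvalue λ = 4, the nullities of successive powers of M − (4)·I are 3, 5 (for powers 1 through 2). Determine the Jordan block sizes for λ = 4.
Block sizes for λ = 4: [2, 2, 1]

From the dimensions of kernels of powers, the number of Jordan blocks of size at least j is d_j − d_{j−1} where d_j = dim ker(N^j) (with d_0 = 0). Computing the differences gives [3, 2].
The number of blocks of size exactly k is (#blocks of size ≥ k) − (#blocks of size ≥ k + 1), so the partition is: 1 block(s) of size 1, 2 block(s) of size 2.
In nonincreasing order the block sizes are [2, 2, 1].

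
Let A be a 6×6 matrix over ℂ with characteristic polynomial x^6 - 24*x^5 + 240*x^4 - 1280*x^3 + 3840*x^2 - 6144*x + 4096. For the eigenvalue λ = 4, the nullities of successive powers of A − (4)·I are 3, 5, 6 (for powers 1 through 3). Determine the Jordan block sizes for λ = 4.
Block sizes for λ = 4: [3, 2, 1]

From the dimensions of kernels of powers, the number of Jordan blocks of size at least j is d_j − d_{j−1} where d_j = dim ker(N^j) (with d_0 = 0). Computing the differences gives [3, 2, 1].
The number of blocks of size exactly k is (#blocks of size ≥ k) − (#blocks of size ≥ k + 1), so the partition is: 1 block(s) of size 1, 1 block(s) of size 2, 1 block(s) of size 3.
In nonincreasing order the block sizes are [3, 2, 1].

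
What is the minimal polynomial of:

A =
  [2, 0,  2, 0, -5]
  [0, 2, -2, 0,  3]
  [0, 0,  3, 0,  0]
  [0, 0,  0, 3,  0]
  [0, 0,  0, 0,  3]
x^2 - 5*x + 6

The characteristic polynomial is χ_A(x) = (x - 3)^3*(x - 2)^2, so the eigenvalues are known. The minimal polynomial is
  m_A(x) = Π_λ (x − λ)^{k_λ}
where k_λ is the size of the *largest* Jordan block for λ (equivalently, the smallest k with (A − λI)^k v = 0 for every generalised eigenvector v of λ).

  λ = 2: largest Jordan block has size 1, contributing (x − 2)
  λ = 3: largest Jordan block has size 1, contributing (x − 3)

So m_A(x) = (x - 3)*(x - 2) = x^2 - 5*x + 6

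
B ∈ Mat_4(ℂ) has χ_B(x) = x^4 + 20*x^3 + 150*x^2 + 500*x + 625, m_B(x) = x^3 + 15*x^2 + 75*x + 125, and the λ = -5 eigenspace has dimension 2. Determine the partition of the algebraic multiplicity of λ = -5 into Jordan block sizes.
Block sizes for λ = -5: [3, 1]

Step 1 — from the characteristic polynomial, algebraic multiplicity of λ = -5 is 4. From dim ker(B − (-5)·I) = 2, there are exactly 2 Jordan blocks for λ = -5.
Step 2 — from the minimal polynomial, the factor (x + 5)^3 tells us the largest block for λ = -5 has size 3.
Step 3 — with total size 4, 2 blocks, and largest block 3, the block sizes (in nonincreasing order) are [3, 1].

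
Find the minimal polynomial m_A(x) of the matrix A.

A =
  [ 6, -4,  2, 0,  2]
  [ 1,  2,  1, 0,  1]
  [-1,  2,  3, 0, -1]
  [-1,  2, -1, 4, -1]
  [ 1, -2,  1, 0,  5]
x^2 - 8*x + 16

The characteristic polynomial is χ_A(x) = (x - 4)^5, so the eigenvalues are known. The minimal polynomial is
  m_A(x) = Π_λ (x − λ)^{k_λ}
where k_λ is the size of the *largest* Jordan block for λ (equivalently, the smallest k with (A − λI)^k v = 0 for every generalised eigenvector v of λ).

  λ = 4: largest Jordan block has size 2, contributing (x − 4)^2

So m_A(x) = (x - 4)^2 = x^2 - 8*x + 16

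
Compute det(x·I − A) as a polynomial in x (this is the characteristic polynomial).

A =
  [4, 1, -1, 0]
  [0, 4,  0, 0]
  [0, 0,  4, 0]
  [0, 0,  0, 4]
x^4 - 16*x^3 + 96*x^2 - 256*x + 256

Expanding det(x·I − A) (e.g. by cofactor expansion or by noting that A is similar to its Jordan form J, which has the same characteristic polynomial as A) gives
  χ_A(x) = x^4 - 16*x^3 + 96*x^2 - 256*x + 256
which factors as (x - 4)^4. The eigenvalues (with algebraic multiplicities) are λ = 4 with multiplicity 4.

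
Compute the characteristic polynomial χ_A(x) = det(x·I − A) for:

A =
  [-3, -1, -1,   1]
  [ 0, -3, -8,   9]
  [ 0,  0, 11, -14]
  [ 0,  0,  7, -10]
x^4 + 5*x^3 - 9*x^2 - 81*x - 108

Expanding det(x·I − A) (e.g. by cofactor expansion or by noting that A is similar to its Jordan form J, which has the same characteristic polynomial as A) gives
  χ_A(x) = x^4 + 5*x^3 - 9*x^2 - 81*x - 108
which factors as (x - 4)*(x + 3)^3. The eigenvalues (with algebraic multiplicities) are λ = -3 with multiplicity 3, λ = 4 with multiplicity 1.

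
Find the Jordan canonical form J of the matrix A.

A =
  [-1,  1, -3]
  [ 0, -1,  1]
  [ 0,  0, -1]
J_3(-1)

The characteristic polynomial is
  det(x·I − A) = x^3 + 3*x^2 + 3*x + 1 = (x + 1)^3

Eigenvalues and multiplicities (the geometric multiplicity of λ is n − rank(A − λI), which equals the number of Jordan blocks for λ):
  λ = -1: algebraic multiplicity = 3, geometric multiplicity = 1

Determining the block sizes for each eigenvalue:
  λ = -1: one block (gm = 1), so the single block has size am = 3 → block sizes [3]

Assembling the blocks gives a Jordan form
J =
  [-1,  1,  0]
  [ 0, -1,  1]
  [ 0,  0, -1]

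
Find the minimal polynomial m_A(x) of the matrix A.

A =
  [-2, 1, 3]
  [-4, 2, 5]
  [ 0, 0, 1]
x^3 - x^2

The characteristic polynomial is χ_A(x) = x^2*(x - 1), so the eigenvalues are known. The minimal polynomial is
  m_A(x) = Π_λ (x − λ)^{k_λ}
where k_λ is the size of the *largest* Jordan block for λ (equivalently, the smallest k with (A − λI)^k v = 0 for every generalised eigenvector v of λ).

  λ = 0: largest Jordan block has size 2, contributing (x − 0)^2
  λ = 1: largest Jordan block has size 1, contributing (x − 1)

So m_A(x) = x^2*(x - 1) = x^3 - x^2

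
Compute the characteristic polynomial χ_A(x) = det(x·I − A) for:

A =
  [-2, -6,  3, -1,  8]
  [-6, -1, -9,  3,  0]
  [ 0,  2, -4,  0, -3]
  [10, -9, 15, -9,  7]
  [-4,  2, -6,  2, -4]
x^5 + 20*x^4 + 160*x^3 + 640*x^2 + 1280*x + 1024

Expanding det(x·I − A) (e.g. by cofactor expansion or by noting that A is similar to its Jordan form J, which has the same characteristic polynomial as A) gives
  χ_A(x) = x^5 + 20*x^4 + 160*x^3 + 640*x^2 + 1280*x + 1024
which factors as (x + 4)^5. The eigenvalues (with algebraic multiplicities) are λ = -4 with multiplicity 5.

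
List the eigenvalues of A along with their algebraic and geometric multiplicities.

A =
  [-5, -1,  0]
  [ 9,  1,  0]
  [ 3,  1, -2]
λ = -2: alg = 3, geom = 2

Step 1 — factor the characteristic polynomial to read off the algebraic multiplicities:
  χ_A(x) = (x + 2)^3

Step 2 — compute geometric multiplicities via the rank-nullity identity g(λ) = n − rank(A − λI):
  rank(A − (-2)·I) = 1, so dim ker(A − (-2)·I) = n − 1 = 2

Summary:
  λ = -2: algebraic multiplicity = 3, geometric multiplicity = 2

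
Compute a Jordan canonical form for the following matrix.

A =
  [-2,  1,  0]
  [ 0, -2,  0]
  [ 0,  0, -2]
J_2(-2) ⊕ J_1(-2)

The characteristic polynomial is
  det(x·I − A) = x^3 + 6*x^2 + 12*x + 8 = (x + 2)^3

Eigenvalues and multiplicities (the geometric multiplicity of λ is n − rank(A − λI), which equals the number of Jordan blocks for λ):
  λ = -2: algebraic multiplicity = 3, geometric multiplicity = 2

Determining the block sizes for each eigenvalue:
  λ = -2: 2 blocks summing to 3 forces exactly one block of size 2 and the rest size 1 → block sizes [2, 1]

Assembling the blocks gives a Jordan form
J =
  [-2,  1,  0]
  [ 0, -2,  0]
  [ 0,  0, -2]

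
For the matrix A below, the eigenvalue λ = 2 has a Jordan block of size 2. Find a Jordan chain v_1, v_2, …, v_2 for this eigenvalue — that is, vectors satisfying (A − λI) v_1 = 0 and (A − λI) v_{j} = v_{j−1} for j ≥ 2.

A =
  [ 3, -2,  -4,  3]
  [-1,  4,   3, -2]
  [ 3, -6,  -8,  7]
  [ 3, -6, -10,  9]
A Jordan chain for λ = 2 of length 2:
v_1 = (1, -1, 3, 3)ᵀ
v_2 = (1, 0, 0, 0)ᵀ

Let N = A − (2)·I. We want v_2 with N^2 v_2 = 0 but N^1 v_2 ≠ 0; then v_{j-1} := N · v_j for j = 2, …, 2.

Pick v_2 = (1, 0, 0, 0)ᵀ.
Then v_1 = N · v_2 = (1, -1, 3, 3)ᵀ.

Sanity check: (A − (2)·I) v_1 = (0, 0, 0, 0)ᵀ = 0. ✓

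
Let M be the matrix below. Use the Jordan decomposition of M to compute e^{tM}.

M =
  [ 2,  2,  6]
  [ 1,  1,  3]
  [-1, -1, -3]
e^{tM} =
  [2*t + 1, 2*t, 6*t]
  [t, t + 1, 3*t]
  [-t, -t, 1 - 3*t]

Strategy: write M = P · J · P⁻¹ where J is a Jordan canonical form, so e^{tM} = P · e^{tJ} · P⁻¹, and e^{tJ} can be computed block-by-block.

M has Jordan form
J =
  [0, 1, 0]
  [0, 0, 0]
  [0, 0, 0]
(up to reordering of blocks).

Per-block formulas:
  For a 2×2 Jordan block J_2(0): exp(t · J_2(0)) = e^(0t)·(I + t·N), where N is the 2×2 nilpotent shift.
  For a 1×1 block at λ = 0: exp(t · [0]) = [e^(0t)].

After assembling e^{tJ} and conjugating by P, we get:

e^{tM} =
  [2*t + 1, 2*t, 6*t]
  [t, t + 1, 3*t]
  [-t, -t, 1 - 3*t]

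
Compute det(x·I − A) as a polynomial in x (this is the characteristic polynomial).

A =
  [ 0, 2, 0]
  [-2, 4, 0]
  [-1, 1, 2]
x^3 - 6*x^2 + 12*x - 8

Expanding det(x·I − A) (e.g. by cofactor expansion or by noting that A is similar to its Jordan form J, which has the same characteristic polynomial as A) gives
  χ_A(x) = x^3 - 6*x^2 + 12*x - 8
which factors as (x - 2)^3. The eigenvalues (with algebraic multiplicities) are λ = 2 with multiplicity 3.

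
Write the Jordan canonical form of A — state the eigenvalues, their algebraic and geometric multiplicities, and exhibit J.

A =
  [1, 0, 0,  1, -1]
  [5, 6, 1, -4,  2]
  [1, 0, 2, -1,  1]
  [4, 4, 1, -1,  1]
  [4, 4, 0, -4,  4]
J_3(2) ⊕ J_1(2) ⊕ J_1(4)

The characteristic polynomial is
  det(x·I − A) = x^5 - 12*x^4 + 56*x^3 - 128*x^2 + 144*x - 64 = (x - 4)*(x - 2)^4

Eigenvalues and multiplicities (the geometric multiplicity of λ is n − rank(A − λI), which equals the number of Jordan blocks for λ):
  λ = 2: algebraic multiplicity = 4, geometric multiplicity = 2
  λ = 4: algebraic multiplicity = 1, geometric multiplicity = 1

Determining the block sizes for each eigenvalue:
  λ = 2: with am = 4 and gm = 2, the partition is not yet determined (e.g. several partitions of 4 into 2 parts exist). Let N = A − (2)·I. Computing rank(N^1) = 3, rank(N^2) = 2, rank(N^3) = 1; the number of blocks of size ≥ j is rank(N^{j−1}) − rank(N^j), giving [2, 1, 1]. So we have 1 block(s) of size 3, 1 block(s) of size 1 → block sizes [3, 1]
  λ = 4: one block (gm = 1), so the single block has size am = 1 → block sizes [1]

Assembling the blocks gives a Jordan form
J =
  [2, 1, 0, 0, 0]
  [0, 2, 1, 0, 0]
  [0, 0, 2, 0, 0]
  [0, 0, 0, 2, 0]
  [0, 0, 0, 0, 4]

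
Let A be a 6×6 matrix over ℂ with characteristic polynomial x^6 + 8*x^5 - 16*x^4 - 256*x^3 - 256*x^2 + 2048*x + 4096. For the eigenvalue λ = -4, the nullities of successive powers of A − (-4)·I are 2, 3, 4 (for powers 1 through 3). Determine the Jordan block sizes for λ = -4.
Block sizes for λ = -4: [3, 1]

From the dimensions of kernels of powers, the number of Jordan blocks of size at least j is d_j − d_{j−1} where d_j = dim ker(N^j) (with d_0 = 0). Computing the differences gives [2, 1, 1].
The number of blocks of size exactly k is (#blocks of size ≥ k) − (#blocks of size ≥ k + 1), so the partition is: 1 block(s) of size 1, 1 block(s) of size 3.
In nonincreasing order the block sizes are [3, 1].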